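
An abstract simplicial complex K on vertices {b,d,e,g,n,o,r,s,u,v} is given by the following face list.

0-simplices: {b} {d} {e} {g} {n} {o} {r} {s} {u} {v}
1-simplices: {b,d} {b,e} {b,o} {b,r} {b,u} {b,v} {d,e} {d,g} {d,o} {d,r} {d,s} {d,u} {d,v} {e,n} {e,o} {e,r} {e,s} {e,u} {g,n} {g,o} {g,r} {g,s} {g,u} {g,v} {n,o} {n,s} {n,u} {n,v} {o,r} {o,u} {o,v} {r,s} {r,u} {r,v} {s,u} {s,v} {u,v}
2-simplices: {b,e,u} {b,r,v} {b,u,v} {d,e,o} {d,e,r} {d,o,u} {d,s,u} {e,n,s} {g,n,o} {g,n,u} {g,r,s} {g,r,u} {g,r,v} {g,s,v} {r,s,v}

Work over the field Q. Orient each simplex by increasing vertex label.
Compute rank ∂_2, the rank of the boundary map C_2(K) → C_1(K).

rank∂_2=14

n_0=10 n_1=37 n_2=15  [Q]
∂1: piv[bd,be,bo,br,bu,bv,dg,ds,en] rk=9  ker:de,do,dr,du,dv,eo,er,es,eu,gn,go,gr,gs,gu,gv,no,ns,nu,nv,or,ou,ov,rs,ru,rv,su,sv,uv
∂2: piv[beu,brv,buv,deo,der,dou,dsu,ens,gno,gnu,grs,gru,grv,gsv] rk=14  ker:rsv
rk∂_2=14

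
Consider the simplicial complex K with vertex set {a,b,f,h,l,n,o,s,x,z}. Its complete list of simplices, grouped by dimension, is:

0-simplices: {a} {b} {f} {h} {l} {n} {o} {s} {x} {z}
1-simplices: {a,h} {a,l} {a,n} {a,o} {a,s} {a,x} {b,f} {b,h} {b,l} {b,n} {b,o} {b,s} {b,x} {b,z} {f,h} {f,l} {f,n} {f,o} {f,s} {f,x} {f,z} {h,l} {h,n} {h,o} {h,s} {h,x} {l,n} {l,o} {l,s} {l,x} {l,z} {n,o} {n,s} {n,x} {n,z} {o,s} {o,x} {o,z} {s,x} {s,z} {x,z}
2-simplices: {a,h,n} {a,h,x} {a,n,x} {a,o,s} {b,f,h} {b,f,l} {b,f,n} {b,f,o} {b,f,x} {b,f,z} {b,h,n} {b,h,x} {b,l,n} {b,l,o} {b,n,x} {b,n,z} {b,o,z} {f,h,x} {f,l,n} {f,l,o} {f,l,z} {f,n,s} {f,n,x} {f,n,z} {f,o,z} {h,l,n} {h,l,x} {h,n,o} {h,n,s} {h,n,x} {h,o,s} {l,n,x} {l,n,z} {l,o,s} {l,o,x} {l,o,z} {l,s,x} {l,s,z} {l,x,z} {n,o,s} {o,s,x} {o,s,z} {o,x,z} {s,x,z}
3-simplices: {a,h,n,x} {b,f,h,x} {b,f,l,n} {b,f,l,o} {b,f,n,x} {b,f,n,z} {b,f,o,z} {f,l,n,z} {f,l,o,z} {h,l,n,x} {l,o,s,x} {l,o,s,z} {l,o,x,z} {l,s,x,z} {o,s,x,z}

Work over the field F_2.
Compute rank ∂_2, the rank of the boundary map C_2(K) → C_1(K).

n_0=10 n_1=41 n_2=44 n_3=15  [Z2]
∂1: piv[ah,al,an,ao,as,ax,bf,bh,bz] rk=9  ker:bl,bn,bo,bs,bx,fh,fl,fn,fo,fs,fx,fz,hl,hn,ho,hs,hx,ln,lo,ls,lx,lz,no,ns,nx,nz,os,ox,oz,sx,sz,xz
∂2: piv[ahn,ahx,anx,aos,bfh,bfl,bfn,bfo,bfx,bfz,bhn,bhx,bln,blo,bnz,boz,flz,fns,hln,hlx,hno,hns,hos,los,lox,lsx,lsz,lxz] rk=28  ker:bnx,fhx,fln,flo,fnx,fnz,foz,hnx,lnx,lnz,loz,nos,osx,osz,oxz,sxz
∂3: piv[ahnx,bfhx,bfln,bflo,bfnx,bfnz,bfoz,flnz,floz,hlnx,losx,losz,loxz,lsxz] rk=14  ker:osxz
rk∂_2=28

rank∂_2=28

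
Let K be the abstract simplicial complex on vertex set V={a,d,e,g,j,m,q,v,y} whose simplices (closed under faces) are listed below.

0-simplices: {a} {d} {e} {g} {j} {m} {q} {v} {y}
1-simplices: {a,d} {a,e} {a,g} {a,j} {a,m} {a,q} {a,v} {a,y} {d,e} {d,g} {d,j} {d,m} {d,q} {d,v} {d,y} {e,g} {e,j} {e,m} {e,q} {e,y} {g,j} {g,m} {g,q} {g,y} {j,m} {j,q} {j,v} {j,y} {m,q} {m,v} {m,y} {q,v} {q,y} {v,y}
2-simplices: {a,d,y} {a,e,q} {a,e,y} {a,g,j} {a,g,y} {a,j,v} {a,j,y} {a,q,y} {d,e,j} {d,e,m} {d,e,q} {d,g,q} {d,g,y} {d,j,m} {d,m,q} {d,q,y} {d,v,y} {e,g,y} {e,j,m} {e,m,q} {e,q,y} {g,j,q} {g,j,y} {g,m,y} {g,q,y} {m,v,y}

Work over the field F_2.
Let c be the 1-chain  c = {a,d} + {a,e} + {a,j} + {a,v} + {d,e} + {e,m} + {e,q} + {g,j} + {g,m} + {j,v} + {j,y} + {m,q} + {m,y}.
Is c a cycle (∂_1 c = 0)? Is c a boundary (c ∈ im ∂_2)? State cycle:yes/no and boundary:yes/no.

n_0=9 n_1=34 n_2=26  [Z2]
∂1: piv[ad,ae,ag,aj,am,aq,av,ay] rk=8  ker:de,dg,dj,dm,dq,dv,dy,eg,ej,em,eq,ey,gj,gm,gq,gy,jm,jq,jv,jy,mq,mv,my,qv,qy,vy
∂2: piv[ady,aeq,aey,agj,agy,ajv,ajy,aqy,dej,dem,deq,dgq,dgy,djm,dmq,dqy,dvy,egy,gjq,gmy,mvy] rk=21  ker:ejm,emq,eqy,gjy,gqy
∂1c = 0
c vs im∂2: reduces to 0 ⇒ boundary

cycle:yes boundary:yes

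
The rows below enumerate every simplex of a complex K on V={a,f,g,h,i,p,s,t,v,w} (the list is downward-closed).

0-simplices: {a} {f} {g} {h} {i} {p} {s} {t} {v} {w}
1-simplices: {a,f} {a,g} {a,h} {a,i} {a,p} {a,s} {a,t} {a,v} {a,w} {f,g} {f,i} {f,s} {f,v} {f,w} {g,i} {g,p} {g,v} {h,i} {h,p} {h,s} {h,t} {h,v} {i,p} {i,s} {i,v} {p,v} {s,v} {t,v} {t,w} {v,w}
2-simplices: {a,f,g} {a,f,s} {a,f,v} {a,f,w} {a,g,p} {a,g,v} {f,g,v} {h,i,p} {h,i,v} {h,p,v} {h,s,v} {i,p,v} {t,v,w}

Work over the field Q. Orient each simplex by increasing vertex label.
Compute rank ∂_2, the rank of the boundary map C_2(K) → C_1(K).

n_0=10 n_1=30 n_2=13  [Q]
∂1: piv[af,ag,ah,ai,ap,as,at,av,aw] rk=9  ker:fg,fi,fs,fv,fw,gi,gp,gv,hi,hp,hs,ht,hv,ip,is,iv,pv,sv,tv,tw,vw
∂2: piv[afg,afs,afv,afw,agp,agv,hip,hiv,hpv,hsv,tvw] rk=11  ker:fgv,ipv
rk∂_2=11

rank∂_2=11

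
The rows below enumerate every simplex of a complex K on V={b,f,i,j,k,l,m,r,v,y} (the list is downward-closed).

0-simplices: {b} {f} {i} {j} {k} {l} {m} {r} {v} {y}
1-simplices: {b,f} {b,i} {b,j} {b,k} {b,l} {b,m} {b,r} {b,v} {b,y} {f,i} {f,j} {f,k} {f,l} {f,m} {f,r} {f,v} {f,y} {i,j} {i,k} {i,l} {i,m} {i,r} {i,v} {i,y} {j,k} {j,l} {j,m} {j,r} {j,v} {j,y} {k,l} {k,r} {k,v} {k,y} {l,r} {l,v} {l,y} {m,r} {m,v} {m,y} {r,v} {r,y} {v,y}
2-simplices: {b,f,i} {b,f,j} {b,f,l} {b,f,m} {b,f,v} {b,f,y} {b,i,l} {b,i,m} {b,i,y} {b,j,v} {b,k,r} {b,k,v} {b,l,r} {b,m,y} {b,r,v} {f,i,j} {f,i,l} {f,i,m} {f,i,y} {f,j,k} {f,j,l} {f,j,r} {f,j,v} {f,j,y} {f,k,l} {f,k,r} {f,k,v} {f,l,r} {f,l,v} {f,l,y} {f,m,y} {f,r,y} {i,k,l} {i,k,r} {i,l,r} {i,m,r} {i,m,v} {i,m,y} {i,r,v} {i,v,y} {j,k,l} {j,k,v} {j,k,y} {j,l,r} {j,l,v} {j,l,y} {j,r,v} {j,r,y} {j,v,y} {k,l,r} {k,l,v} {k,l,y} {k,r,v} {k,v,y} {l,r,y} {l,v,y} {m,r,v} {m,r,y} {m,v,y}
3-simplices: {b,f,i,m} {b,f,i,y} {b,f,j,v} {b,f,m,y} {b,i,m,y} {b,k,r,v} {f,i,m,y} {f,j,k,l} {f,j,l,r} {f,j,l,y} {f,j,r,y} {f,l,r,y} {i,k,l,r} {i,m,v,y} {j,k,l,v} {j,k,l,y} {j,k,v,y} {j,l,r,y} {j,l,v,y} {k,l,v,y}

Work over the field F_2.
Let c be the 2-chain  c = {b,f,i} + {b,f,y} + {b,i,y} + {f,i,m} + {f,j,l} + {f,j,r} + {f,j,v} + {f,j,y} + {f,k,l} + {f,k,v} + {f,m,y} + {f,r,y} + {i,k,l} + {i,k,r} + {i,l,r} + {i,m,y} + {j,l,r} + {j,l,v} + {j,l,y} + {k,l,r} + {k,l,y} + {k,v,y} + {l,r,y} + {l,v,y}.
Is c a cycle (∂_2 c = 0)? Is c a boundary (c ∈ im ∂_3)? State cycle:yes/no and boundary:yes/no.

cycle:yes boundary:no

n_0=10 n_1=43 n_2=59 n_3=20  [Z2]
∂1: piv[bf,bi,bj,bk,bl,bm,br,bv,by] rk=9  ker:fi,fj,fk,fl,fm,fr,fv,fy,ij,ik,il,im,ir,iv,iy,jk,jl,jm,jr,jv,jy,kl,kr,kv,ky,lr,lv,ly,mr,mv,my,rv,ry,vy
∂2: piv[bfi,bfj,bfl,bfm,bfv,bfy,bil,bim,biy,bjv,bkr,bkv,blr,bmy,brv,fij,fjk,fjl,fjr,fjy,fkl,fkr,fkv,flv,fly,fry,ikl,ikr,imr,imv,irv,ivy,jky] rk=33  ker:fil,fim,fiy,fjv,flr,fmy,ilr,imy,jkl,jkv,jlr,jlv,jly,jrv,jry,jvy,klr,klv,kly,krv,kvy,lry,lvy,mrv,mry,mvy
∂3: piv[bfim,bfiy,bfjv,bfmy,bimy,bkrv,fjkl,fjlr,fjly,fjry,flry,iklr,imvy,jklv,jkly,jkvy,jlvy] rk=17  ker:fimy,jlry,klvy
∂2c = 0
c vs im∂3: residual ≠ 0 ⇒ not boundary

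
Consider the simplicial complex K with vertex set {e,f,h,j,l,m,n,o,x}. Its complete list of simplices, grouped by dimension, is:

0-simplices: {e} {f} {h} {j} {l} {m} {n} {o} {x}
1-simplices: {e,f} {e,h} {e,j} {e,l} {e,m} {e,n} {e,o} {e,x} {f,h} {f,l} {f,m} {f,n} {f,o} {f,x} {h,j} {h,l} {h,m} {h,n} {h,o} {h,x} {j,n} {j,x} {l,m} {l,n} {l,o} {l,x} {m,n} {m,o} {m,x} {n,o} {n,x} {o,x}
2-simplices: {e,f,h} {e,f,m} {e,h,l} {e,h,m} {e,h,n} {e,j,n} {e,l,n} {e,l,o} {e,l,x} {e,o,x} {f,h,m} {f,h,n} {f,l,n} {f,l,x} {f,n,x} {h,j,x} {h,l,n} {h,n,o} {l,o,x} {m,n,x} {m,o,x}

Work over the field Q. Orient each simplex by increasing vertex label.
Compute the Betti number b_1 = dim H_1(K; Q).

n_0=9 n_1=32 n_2=21  [Q]
∂1: piv[ef,eh,ej,el,em,en,eo,ex] rk=8  ker:fh,fl,fm,fn,fo,fx,hj,hl,hm,hn,ho,hx,jn,jx,lm,ln,lo,lx,mn,mo,mx,no,nx,ox
∂2: piv[efh,efm,ehl,ehm,ehn,ejn,eln,elo,elx,eox,fhn,fln,flx,fnx,hjx,hno,mnx,mox] rk=18  ker:fhm,hln,lox
b_1=(32−8)−18=6

b_1=6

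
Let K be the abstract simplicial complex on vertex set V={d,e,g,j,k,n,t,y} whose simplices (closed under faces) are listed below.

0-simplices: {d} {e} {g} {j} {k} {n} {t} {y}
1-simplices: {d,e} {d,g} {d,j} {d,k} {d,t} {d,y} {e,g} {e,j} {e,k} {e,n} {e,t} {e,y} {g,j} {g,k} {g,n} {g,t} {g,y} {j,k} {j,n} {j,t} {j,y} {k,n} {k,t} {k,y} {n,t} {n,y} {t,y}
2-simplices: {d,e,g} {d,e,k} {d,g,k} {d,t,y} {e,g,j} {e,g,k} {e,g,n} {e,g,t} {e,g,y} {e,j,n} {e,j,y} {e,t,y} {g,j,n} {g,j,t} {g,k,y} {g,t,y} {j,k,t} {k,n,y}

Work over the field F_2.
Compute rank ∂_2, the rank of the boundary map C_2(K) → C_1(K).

n_0=8 n_1=27 n_2=18  [Z2]
∂1: piv[de,dg,dj,dk,dt,dy,en] rk=7  ker:eg,ej,ek,et,ey,gj,gk,gn,gt,gy,jk,jn,jt,jy,kn,kt,ky,nt,ny,ty
∂2: piv[deg,dek,dgk,dty,egj,egn,egt,egy,ejn,ejy,ety,gjt,gky,jkt,kny] rk=15  ker:egk,gjn,gty
rk∂_2=15

rank∂_2=15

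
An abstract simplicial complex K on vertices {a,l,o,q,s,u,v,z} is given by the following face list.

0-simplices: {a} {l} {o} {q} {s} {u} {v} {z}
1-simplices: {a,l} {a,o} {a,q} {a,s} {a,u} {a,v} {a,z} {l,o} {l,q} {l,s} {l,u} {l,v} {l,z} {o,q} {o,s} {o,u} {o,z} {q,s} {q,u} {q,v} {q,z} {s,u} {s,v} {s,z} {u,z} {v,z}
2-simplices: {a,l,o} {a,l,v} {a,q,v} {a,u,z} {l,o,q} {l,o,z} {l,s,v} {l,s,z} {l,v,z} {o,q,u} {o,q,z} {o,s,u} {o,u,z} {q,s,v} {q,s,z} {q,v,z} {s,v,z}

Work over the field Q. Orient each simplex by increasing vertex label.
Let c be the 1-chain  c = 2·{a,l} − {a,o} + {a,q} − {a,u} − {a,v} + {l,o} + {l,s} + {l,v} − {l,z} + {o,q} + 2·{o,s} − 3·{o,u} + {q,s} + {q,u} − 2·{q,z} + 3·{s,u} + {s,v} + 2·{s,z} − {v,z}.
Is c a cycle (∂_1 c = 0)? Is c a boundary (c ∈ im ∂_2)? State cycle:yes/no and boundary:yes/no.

n_0=8 n_1=26 n_2=17  [Q]
∂1: piv[al,ao,aq,as,au,av,az] rk=7  ker:lo,lq,ls,lu,lv,lz,oq,os,ou,oz,qs,qu,qv,qz,su,sv,sz,uz,vz
∂2: piv[alo,alv,aqv,auz,loq,loz,lsv,lsz,lvz,oqu,oqz,osu,ouz,qsv,qsz] rk=15  ker:qvz,svz
∂1c = 2·{q} − 2·{s} + 2·{v} − 2·{z}

cycle:no boundary:no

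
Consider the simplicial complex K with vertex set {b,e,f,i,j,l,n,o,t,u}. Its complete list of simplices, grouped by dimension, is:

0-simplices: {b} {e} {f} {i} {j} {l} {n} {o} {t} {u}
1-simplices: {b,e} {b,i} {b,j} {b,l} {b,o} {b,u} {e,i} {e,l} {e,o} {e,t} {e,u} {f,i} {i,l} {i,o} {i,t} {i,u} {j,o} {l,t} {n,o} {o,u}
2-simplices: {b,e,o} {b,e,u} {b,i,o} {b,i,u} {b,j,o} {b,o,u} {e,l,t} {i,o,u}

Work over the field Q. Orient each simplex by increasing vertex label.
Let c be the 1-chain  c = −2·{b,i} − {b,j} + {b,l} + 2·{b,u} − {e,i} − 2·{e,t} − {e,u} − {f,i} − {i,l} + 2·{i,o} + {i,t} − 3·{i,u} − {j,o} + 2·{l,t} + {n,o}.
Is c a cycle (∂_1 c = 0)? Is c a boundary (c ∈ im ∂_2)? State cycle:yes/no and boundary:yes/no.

n_0=10 n_1=20 n_2=8  [Q]
∂1: piv[be,bi,bj,bl,bo,bu,et,fi,no] rk=9  ker:ei,el,eo,eu,il,io,it,iu,jo,lt,ou
∂2: piv[beo,beu,bio,biu,bjo,bou,elt] rk=7  ker:iou
∂1c = 4·{e} + {f} − 3·{i} − 2·{l} − {n} + 2·{o} + {t} − 2·{u}

cycle:no boundary:no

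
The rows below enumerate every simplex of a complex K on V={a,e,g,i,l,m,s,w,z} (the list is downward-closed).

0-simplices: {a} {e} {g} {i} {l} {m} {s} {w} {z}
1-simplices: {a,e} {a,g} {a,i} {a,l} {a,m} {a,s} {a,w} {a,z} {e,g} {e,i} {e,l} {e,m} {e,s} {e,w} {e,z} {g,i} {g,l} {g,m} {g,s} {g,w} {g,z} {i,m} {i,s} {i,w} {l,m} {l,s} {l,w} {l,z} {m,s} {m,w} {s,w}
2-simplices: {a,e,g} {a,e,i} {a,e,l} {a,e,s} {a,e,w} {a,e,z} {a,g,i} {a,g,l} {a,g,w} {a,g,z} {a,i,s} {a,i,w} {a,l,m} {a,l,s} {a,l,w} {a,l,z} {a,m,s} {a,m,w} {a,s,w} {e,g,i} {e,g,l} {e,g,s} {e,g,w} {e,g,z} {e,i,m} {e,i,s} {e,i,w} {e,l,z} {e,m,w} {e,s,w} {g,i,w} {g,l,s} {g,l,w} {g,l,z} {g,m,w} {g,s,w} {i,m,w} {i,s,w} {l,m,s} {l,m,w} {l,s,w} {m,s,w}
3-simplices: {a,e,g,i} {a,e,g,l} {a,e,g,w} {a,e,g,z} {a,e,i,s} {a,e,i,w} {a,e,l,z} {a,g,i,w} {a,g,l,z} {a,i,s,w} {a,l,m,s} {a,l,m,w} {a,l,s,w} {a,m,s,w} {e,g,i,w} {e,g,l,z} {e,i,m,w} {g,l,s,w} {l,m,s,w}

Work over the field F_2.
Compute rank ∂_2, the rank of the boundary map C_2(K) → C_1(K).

n_0=9 n_1=31 n_2=42 n_3=19  [Z2]
∂1: piv[ae,ag,ai,al,am,as,aw,az] rk=8  ker:eg,ei,el,em,es,ew,ez,gi,gl,gm,gs,gw,gz,im,is,iw,lm,ls,lw,lz,ms,mw,sw
∂2: piv[aeg,aei,ael,aes,aew,aez,agi,agl,agw,agz,ais,aiw,alm,als,alw,alz,ams,amw,asw,egs,eim,emw,gmw] rk=23  ker:egi,egl,egw,egz,eis,eiw,elz,esw,giw,gls,glw,glz,gsw,imw,isw,lms,lmw,lsw,msw
∂3: piv[aegi,aegl,aegw,aegz,aeis,aeiw,aelz,agiw,aglz,aisw,alms,almw,alsw,amsw,eimw,glsw] rk=16  ker:egiw,eglz,lmsw
rk∂_2=23

rank∂_2=23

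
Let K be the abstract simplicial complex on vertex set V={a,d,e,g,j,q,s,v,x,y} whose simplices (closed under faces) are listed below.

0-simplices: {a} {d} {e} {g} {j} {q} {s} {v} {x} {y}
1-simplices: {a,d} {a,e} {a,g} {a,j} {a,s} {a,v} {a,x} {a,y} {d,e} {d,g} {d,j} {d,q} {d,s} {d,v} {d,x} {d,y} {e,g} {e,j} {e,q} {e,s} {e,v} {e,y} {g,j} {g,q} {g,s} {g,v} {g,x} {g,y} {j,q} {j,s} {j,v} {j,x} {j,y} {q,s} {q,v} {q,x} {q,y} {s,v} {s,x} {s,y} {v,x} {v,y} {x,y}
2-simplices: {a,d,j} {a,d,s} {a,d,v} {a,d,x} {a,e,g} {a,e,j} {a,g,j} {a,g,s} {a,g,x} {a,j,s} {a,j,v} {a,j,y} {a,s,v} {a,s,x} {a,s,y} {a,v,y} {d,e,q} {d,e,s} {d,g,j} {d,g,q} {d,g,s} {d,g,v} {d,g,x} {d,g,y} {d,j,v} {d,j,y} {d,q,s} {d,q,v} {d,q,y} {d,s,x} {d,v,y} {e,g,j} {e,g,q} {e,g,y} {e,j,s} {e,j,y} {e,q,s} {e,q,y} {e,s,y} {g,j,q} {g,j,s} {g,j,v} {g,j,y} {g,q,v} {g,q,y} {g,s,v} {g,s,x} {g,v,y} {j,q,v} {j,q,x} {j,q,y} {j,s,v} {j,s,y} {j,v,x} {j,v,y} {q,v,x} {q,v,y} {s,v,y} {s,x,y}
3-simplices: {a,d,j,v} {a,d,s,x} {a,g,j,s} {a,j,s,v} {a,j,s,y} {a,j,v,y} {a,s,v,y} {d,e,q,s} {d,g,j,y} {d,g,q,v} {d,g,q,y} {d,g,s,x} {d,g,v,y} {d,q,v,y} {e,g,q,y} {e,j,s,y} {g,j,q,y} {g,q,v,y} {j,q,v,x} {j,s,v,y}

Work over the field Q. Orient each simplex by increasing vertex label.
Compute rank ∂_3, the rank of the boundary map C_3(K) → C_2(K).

rank∂_3=18

n_0=10 n_1=43 n_2=59 n_3=20  [Q]
∂1: piv[ad,ae,ag,aj,as,av,ax,ay,dq] rk=9  ker:de,dg,dj,ds,dv,dx,dy,eg,ej,eq,es,ev,ey,gj,gq,gs,gv,gx,gy,jq,js,jv,jx,jy,qs,qv,qx,qy,sv,sx,sy,vx,vy,xy
∂2: piv[adj,ads,adv,adx,aeg,aej,agj,ags,agx,ajs,ajv,ajy,asv,asx,asy,avy,deq,des,dgj,dgq,dgv,dgy,djy,dqs,dqv,dqy,egq,egy,gjq,jqx,jvx,sxy] rk=32  ker:dgs,dgx,djv,dsx,dvy,egj,ejs,ejy,eqs,eqy,esy,gjs,gjv,gjy,gqv,gqy,gsv,gsx,gvy,jqv,jqy,jsv,jsy,jvy,qvx,qvy,svy
∂3: piv[adjv,adsx,agjs,ajsv,ajsy,ajvy,asvy,deqs,dgjy,dgqv,dgqy,dgsx,dgvy,dqvy,egqy,ejsy,gjqy,jqvx] rk=18  ker:gqvy,jsvy
rk∂_3=18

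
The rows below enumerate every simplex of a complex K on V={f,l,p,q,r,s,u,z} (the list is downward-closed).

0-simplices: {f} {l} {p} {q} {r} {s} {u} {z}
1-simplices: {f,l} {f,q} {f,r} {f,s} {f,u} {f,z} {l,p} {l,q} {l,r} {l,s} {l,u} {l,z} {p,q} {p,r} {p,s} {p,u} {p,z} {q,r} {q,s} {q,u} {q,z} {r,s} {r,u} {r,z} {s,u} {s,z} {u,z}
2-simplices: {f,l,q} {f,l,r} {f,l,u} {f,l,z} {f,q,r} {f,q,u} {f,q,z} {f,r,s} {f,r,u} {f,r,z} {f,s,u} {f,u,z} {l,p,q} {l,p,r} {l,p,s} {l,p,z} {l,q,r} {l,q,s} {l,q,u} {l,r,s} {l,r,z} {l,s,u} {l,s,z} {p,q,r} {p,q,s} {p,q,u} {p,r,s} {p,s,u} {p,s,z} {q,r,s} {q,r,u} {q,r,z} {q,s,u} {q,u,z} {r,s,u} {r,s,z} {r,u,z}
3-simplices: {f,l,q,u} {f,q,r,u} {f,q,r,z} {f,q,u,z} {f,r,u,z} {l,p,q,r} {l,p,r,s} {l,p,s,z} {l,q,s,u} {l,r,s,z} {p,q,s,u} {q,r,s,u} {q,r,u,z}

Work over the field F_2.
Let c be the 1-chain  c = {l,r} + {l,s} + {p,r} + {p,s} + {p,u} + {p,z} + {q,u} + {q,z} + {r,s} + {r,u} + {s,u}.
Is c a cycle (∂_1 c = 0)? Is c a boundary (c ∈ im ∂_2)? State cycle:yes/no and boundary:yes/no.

cycle:yes boundary:yes

n_0=8 n_1=27 n_2=37 n_3=13  [Z2]
∂1: piv[fl,fq,fr,fs,fu,fz,lp] rk=7  ker:lq,lr,ls,lu,lz,pq,pr,ps,pu,pz,qr,qs,qu,qz,rs,ru,rz,su,sz,uz
∂2: piv[flq,flr,flu,flz,fqr,fqu,fqz,frs,fru,frz,fsu,fuz,lpq,lpr,lps,lpz,lqs,lrs,lsz,pqu] rk=20  ker:lqr,lqu,lrz,lsu,pqr,pqs,prs,psu,psz,qrs,qru,qrz,qsu,quz,rsu,rsz,ruz
∂3: piv[flqu,fqru,fqrz,fquz,fruz,lpqr,lprs,lpsz,lqsu,lrsz,pqsu,qrsu] rk=12  ker:qruz
∂1c = 0
c vs im∂2: reduces to 0 ⇒ boundary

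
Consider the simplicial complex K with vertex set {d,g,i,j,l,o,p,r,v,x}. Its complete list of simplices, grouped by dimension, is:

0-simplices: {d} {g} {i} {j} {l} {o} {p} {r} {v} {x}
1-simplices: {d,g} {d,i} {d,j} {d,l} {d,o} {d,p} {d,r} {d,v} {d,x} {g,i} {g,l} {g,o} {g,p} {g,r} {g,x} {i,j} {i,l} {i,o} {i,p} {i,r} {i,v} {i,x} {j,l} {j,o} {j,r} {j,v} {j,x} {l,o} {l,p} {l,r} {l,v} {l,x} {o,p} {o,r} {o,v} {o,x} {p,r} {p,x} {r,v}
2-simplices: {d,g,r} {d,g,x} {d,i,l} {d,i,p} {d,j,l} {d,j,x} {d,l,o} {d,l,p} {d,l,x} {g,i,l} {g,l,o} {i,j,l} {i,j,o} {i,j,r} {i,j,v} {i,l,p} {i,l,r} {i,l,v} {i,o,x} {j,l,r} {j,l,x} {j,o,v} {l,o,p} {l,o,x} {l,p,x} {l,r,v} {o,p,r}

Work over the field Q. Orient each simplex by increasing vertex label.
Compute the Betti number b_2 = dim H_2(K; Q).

b_2=3

n_0=10 n_1=39 n_2=27  [Q]
∂1: piv[dg,di,dj,dl,do,dp,dr,dv,dx] rk=9  ker:gi,gl,go,gp,gr,gx,ij,il,io,ip,ir,iv,ix,jl,jo,jr,jv,jx,lo,lp,lr,lv,lx,op,or,ov,ox,pr,px,rv
∂2: piv[dgr,dgx,dil,dip,djl,djx,dlo,dlp,dlx,gil,glo,ijl,ijo,ijr,ijv,ilr,ilv,iox,jov,lop,lox,lpx,lrv,opr] rk=24  ker:ilp,jlr,jlx
b_2=(27−24)−0=3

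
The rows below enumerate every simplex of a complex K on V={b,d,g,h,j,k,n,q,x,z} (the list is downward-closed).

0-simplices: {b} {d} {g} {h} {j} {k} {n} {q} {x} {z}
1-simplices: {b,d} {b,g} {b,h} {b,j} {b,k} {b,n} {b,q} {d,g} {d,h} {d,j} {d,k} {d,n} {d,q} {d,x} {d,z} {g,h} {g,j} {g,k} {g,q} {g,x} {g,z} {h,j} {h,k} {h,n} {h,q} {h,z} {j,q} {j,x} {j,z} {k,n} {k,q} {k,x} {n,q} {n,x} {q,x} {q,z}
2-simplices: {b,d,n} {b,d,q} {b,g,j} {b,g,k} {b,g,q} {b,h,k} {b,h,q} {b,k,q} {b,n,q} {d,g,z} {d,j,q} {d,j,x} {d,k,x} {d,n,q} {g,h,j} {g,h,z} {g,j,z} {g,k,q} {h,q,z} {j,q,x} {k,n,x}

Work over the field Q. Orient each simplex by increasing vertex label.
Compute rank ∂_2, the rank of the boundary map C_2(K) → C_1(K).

n_0=10 n_1=36 n_2=21  [Q]
∂1: piv[bd,bg,bh,bj,bk,bn,bq,dx,dz] rk=9  ker:dg,dh,dj,dk,dn,dq,gh,gj,gk,gq,gx,gz,hj,hk,hn,hq,hz,jq,jx,jz,kn,kq,kx,nq,nx,qx,qz
∂2: piv[bdn,bdq,bgj,bgk,bgq,bhk,bhq,bkq,bnq,dgz,djq,djx,dkx,ghj,ghz,gjz,hqz,jqx,knx] rk=19  ker:dnq,gkq
rk∂_2=19

rank∂_2=19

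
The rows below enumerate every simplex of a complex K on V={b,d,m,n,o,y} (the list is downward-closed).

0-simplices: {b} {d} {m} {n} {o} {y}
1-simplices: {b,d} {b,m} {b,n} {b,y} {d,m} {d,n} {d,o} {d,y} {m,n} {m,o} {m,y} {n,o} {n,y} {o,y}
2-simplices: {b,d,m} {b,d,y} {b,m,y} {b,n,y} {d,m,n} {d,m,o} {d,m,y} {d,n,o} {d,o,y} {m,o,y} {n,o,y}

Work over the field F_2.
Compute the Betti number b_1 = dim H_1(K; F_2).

b_1=0

n_0=6 n_1=14 n_2=11  [Z2]
∂1: piv[bd,bm,bn,by,do] rk=5  ker:dm,dn,dy,mn,mo,my,no,ny,oy
∂2: piv[bdm,bdy,bmy,bny,dmn,dmo,dno,doy,noy] rk=9  ker:dmy,moy
b_1=(14−5)−9=0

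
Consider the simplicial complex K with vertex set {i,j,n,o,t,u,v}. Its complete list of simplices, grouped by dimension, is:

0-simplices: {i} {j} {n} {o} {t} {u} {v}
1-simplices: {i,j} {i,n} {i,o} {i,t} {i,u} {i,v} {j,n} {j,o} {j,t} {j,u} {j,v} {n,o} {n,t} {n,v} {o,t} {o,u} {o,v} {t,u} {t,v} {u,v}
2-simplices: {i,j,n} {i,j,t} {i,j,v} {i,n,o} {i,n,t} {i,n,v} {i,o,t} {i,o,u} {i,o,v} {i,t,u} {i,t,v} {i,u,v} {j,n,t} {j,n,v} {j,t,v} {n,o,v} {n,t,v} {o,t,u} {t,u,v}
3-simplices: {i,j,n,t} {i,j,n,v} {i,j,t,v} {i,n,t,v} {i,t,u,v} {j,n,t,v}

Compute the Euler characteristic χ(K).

n_0=7 n_1=20 n_2=19 n_3=6
χ=+7−20+19−6=0

χ(K)=0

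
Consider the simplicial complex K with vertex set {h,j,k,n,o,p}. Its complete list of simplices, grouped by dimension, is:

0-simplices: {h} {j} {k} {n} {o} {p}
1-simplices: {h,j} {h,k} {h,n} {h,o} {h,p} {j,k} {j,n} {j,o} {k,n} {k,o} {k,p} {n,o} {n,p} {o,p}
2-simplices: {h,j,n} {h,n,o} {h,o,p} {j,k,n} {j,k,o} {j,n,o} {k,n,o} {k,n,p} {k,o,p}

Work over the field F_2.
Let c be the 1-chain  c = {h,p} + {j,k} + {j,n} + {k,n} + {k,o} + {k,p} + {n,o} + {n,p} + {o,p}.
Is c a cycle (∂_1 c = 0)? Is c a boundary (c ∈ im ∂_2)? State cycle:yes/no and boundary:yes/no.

cycle:no boundary:no

n_0=6 n_1=14 n_2=9  [Z2]
∂1: piv[hj,hk,hn,ho,hp] rk=5  ker:jk,jn,jo,kn,ko,kp,no,np,op
∂2: piv[hjn,hno,hop,jkn,jko,jno,knp,kop] rk=8  ker:kno
∂1c = {h} + {o}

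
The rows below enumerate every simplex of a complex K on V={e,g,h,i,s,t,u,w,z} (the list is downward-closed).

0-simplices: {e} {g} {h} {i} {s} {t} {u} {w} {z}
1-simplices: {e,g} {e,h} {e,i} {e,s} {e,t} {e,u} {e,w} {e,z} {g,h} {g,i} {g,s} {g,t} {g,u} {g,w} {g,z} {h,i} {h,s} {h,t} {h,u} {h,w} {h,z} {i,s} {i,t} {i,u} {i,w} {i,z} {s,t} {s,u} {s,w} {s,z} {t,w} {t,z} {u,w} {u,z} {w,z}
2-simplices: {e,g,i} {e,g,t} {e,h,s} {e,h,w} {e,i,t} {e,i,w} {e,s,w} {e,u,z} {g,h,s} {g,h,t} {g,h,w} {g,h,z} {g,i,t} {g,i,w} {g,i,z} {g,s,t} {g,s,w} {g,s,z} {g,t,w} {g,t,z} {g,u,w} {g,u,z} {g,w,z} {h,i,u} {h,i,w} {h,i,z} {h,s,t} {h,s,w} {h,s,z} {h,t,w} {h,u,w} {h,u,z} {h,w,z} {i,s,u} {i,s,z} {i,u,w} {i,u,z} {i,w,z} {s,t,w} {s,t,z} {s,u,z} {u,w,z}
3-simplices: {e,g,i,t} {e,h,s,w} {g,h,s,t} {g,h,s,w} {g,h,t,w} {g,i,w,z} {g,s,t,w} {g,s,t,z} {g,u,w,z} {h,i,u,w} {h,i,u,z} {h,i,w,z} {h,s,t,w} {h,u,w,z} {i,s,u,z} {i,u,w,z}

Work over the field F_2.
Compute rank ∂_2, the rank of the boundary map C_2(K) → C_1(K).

n_0=9 n_1=35 n_2=42 n_3=16  [Z2]
∂1: piv[eg,eh,ei,es,et,eu,ew,ez] rk=8  ker:gh,gi,gs,gt,gu,gw,gz,hi,hs,ht,hu,hw,hz,is,it,iu,iw,iz,st,su,sw,sz,tw,tz,uw,uz,wz
∂2: piv[egi,egt,ehs,ehw,eit,eiw,esw,euz,ghs,ght,ghw,ghz,giw,giz,gst,gsz,gtw,gtz,guw,guz,gwz,hiu,hiw,huw,isu,isz] rk=26  ker:git,gsw,hiz,hst,hsw,hsz,htw,huz,hwz,iuw,iuz,iwz,stw,stz,suz,uwz
∂3: piv[egit,ehsw,ghst,ghsw,ghtw,giwz,gstw,gstz,guwz,hiuw,hiuz,hiwz,huwz,isuz] rk=14  ker:hstw,iuwz
rk∂_2=26

rank∂_2=26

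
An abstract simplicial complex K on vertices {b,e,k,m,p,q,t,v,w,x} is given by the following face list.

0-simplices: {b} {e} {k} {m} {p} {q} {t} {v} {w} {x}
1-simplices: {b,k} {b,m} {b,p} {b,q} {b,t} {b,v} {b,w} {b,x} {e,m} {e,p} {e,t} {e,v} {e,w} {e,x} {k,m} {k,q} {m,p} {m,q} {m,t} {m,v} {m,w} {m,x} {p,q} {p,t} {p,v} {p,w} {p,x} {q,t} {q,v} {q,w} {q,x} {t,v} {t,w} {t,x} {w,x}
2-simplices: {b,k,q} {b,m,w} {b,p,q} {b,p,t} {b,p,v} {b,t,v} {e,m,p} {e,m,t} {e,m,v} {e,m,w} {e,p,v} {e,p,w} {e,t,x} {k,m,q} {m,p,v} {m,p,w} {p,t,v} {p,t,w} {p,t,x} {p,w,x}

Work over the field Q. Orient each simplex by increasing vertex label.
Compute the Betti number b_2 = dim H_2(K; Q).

n_0=10 n_1=35 n_2=20  [Q]
∂1: piv[bk,bm,bp,bq,bt,bv,bw,bx,em] rk=9  ker:ep,et,ev,ew,ex,km,kq,mp,mq,mt,mv,mw,mx,pq,pt,pv,pw,px,qt,qv,qw,qx,tv,tw,tx,wx
∂2: piv[bkq,bmw,bpq,bpt,bpv,btv,emp,emt,emv,emw,epv,epw,etx,kmq,ptw,ptx,pwx] rk=17  ker:mpv,mpw,ptv
b_2=(20−17)−0=3

b_2=3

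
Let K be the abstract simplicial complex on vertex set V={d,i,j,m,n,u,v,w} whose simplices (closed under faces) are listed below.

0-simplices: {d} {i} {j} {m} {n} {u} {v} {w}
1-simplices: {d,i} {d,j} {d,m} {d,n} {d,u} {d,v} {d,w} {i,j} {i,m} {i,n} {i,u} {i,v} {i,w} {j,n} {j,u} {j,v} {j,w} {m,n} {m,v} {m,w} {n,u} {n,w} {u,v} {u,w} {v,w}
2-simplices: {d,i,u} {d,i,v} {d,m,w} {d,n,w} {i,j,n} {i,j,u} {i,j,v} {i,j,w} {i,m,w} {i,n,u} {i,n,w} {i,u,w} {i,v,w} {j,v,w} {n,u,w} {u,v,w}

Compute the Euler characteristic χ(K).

χ(K)=-1

n_0=8 n_1=25 n_2=16
χ=+8−25+16=-1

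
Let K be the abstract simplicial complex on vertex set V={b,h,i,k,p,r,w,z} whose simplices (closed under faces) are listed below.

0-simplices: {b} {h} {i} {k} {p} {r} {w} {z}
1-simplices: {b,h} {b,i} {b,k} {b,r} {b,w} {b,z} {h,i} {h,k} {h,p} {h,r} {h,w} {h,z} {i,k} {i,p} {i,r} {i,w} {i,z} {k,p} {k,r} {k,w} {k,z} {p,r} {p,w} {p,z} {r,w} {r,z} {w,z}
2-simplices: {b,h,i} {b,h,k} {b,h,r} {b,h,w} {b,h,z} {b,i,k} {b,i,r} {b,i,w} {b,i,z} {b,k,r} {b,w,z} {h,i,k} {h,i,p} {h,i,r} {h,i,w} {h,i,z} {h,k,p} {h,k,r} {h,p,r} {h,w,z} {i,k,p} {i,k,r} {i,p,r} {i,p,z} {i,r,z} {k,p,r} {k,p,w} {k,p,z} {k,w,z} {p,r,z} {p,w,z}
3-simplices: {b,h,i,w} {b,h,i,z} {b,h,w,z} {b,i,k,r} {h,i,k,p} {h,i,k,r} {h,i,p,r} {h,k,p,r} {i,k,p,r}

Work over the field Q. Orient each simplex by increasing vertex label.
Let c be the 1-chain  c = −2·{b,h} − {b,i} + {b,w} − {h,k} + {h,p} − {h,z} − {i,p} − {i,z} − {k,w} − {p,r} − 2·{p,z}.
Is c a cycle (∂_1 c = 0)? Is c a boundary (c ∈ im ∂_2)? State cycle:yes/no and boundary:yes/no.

n_0=8 n_1=27 n_2=31 n_3=9  [Q]
∂1: piv[bh,bi,bk,br,bw,bz,hp] rk=7  ker:hi,hk,hr,hw,hz,ik,ip,ir,iw,iz,kp,kr,kw,kz,pr,pw,pz,rw,rz,wz
∂2: piv[bhi,bhk,bhr,bhw,bhz,bik,bir,biw,biz,bkr,bwz,hip,hkp,hpr,ipz,irz,kpw,kpz,kwz] rk=19  ker:hik,hir,hiw,hiz,hkr,hwz,ikp,ikr,ipr,kpr,prz,pwz
∂3: piv[bhiw,bhiz,bhwz,bikr,hikp,hikr,hipr,hkpr] rk=8  ker:ikpr
∂1c = 2·{b} − {h} + {i} + 3·{p} − {r} − 4·{z}

cycle:no boundary:no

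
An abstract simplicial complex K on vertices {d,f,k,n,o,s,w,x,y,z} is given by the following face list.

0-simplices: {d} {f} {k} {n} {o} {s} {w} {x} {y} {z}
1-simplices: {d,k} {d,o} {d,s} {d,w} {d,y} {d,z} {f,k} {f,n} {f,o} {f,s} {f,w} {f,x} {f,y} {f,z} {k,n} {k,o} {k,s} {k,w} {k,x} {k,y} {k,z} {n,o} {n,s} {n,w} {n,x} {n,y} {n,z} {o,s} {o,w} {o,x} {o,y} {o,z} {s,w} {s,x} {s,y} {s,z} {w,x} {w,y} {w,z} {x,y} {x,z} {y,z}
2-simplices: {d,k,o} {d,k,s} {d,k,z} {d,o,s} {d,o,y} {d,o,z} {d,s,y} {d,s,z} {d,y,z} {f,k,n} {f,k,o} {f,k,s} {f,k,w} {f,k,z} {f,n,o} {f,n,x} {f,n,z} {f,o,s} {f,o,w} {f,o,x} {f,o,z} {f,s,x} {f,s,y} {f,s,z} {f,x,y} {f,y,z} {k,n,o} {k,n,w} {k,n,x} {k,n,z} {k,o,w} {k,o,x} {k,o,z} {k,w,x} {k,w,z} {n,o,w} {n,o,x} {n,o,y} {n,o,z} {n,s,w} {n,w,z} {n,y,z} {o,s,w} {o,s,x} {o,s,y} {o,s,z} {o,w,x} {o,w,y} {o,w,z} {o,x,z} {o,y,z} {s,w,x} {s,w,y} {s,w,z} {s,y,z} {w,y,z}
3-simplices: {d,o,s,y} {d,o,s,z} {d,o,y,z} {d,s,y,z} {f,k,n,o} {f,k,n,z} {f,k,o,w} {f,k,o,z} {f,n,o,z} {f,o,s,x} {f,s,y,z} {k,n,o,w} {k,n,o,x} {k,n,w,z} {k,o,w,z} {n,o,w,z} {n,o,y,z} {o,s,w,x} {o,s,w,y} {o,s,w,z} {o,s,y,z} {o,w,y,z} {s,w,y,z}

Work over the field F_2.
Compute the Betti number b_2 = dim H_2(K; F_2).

n_0=10 n_1=42 n_2=56 n_3=23  [Z2]
∂1: piv[dk,do,ds,dw,dy,dz,fk,fn,fx] rk=9  ker:fo,fs,fw,fy,fz,kn,ko,ks,kw,kx,ky,kz,no,ns,nw,nx,ny,nz,os,ow,ox,oy,oz,sw,sx,sy,sz,wx,wy,wz,xy,xz,yz
∂2: piv[dko,dks,dkz,dos,doy,doz,dsy,dsz,dyz,fkn,fko,fks,fkw,fkz,fno,fnx,fnz,fow,fox,fsx,fsy,fxy,knw,knx,kwx,kwz,noy,nsw,osw,owy,oxz] rk=31  ker:fos,foz,fsz,fyz,kno,knz,kow,kox,koz,now,nox,noz,nwz,nyz,osx,osy,osz,owx,owz,oyz,swx,swy,swz,syz,wyz
∂3: piv[dosy,dosz,doyz,dsyz,fkno,fknz,fkow,fkoz,fnoz,fosx,fsyz,know,knox,knwz,kowz,noyz,oswx,oswy,oswz,owyz] rk=20  ker:nowz,osyz,swyz
b_2=(56−31)−20=5

b_2=5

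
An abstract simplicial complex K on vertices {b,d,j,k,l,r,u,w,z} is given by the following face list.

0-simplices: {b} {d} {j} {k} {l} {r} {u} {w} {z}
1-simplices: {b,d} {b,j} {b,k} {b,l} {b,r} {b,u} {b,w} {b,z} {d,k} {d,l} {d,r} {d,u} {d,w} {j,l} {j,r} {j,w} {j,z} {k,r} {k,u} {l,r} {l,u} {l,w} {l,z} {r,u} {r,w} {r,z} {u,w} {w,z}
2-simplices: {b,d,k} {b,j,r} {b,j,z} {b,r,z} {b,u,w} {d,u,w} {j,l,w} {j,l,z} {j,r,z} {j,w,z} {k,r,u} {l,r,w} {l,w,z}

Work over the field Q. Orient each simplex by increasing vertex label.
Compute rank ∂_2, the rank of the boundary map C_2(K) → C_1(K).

n_0=9 n_1=28 n_2=13  [Q]
∂1: piv[bd,bj,bk,bl,br,bu,bw,bz] rk=8  ker:dk,dl,dr,du,dw,jl,jr,jw,jz,kr,ku,lr,lu,lw,lz,ru,rw,rz,uw,wz
∂2: piv[bdk,bjr,bjz,brz,buw,duw,jlw,jlz,jwz,kru,lrw] rk=11  ker:jrz,lwz
rk∂_2=11

rank∂_2=11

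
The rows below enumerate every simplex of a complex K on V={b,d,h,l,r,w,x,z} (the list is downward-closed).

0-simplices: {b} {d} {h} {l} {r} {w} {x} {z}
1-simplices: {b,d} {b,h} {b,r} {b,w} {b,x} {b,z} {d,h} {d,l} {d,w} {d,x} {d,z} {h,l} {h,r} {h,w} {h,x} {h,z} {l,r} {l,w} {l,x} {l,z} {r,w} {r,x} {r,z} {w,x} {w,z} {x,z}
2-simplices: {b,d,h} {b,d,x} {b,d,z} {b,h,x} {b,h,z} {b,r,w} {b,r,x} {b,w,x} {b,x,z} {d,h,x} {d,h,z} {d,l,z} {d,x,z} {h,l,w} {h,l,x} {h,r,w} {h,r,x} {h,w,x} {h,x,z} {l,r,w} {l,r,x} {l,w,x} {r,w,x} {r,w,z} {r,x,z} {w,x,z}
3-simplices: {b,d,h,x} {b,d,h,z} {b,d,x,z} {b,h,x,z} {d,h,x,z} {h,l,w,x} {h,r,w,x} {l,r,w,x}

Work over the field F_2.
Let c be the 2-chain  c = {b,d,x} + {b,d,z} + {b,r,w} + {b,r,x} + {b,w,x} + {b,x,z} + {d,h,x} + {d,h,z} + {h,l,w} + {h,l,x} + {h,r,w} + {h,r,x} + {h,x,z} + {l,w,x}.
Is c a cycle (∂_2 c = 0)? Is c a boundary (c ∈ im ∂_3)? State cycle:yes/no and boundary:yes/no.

cycle:yes boundary:no

n_0=8 n_1=26 n_2=26 n_3=8  [Z2]
∂1: piv[bd,bh,br,bw,bx,bz,dl] rk=7  ker:dh,dw,dx,dz,hl,hr,hw,hx,hz,lr,lw,lx,lz,rw,rx,rz,wx,wz,xz
∂2: piv[bdh,bdx,bdz,bhx,bhz,brw,brx,bwx,bxz,dlz,hlw,hlx,hrw,hrx,lrw,rwz,rxz] rk=17  ker:dhx,dhz,dxz,hwx,hxz,lrx,lwx,rwx,wxz
∂3: piv[bdhx,bdhz,bdxz,bhxz,hlwx,hrwx,lrwx] rk=7  ker:dhxz
∂2c = 0
c vs im∂3: residual ≠ 0 ⇒ not boundary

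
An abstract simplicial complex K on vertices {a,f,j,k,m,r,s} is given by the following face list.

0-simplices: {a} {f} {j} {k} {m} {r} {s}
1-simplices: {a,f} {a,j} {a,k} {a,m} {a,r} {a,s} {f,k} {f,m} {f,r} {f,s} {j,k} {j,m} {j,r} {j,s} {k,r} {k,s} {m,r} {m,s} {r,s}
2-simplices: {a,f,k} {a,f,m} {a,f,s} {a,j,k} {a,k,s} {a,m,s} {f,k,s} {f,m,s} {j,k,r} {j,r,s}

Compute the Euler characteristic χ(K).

n_0=7 n_1=19 n_2=10
χ=+7−19+10=-2

χ(K)=-2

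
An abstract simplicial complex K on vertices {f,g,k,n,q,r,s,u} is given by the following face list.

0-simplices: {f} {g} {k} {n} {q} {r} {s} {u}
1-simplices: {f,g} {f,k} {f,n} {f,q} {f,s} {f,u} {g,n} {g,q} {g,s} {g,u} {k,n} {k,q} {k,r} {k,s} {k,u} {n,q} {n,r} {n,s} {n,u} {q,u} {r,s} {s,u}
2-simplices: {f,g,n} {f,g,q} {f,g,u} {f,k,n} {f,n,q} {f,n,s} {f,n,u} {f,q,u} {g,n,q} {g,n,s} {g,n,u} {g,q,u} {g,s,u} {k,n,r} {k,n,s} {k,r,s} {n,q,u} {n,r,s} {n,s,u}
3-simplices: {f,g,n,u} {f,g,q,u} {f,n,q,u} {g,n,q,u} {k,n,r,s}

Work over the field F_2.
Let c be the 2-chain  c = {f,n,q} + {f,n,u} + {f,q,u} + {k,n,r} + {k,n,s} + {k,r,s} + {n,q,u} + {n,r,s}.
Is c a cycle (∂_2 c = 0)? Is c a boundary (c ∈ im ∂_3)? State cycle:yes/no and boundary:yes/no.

n_0=8 n_1=22 n_2=19 n_3=5  [Z2]
∂1: piv[fg,fk,fn,fq,fs,fu,kr] rk=7  ker:gn,gq,gs,gu,kn,kq,ks,ku,nq,nr,ns,nu,qu,rs,su
∂2: piv[fgn,fgq,fgu,fkn,fnq,fns,fnu,fqu,gns,gsu,knr,kns,krs] rk=13  ker:gnq,gnu,gqu,nqu,nrs,nsu
∂3: piv[fgnu,fgqu,fnqu,gnqu,knrs] rk=5
∂2c = 0
c vs im∂3: reduces to 0 ⇒ boundary

cycle:yes boundary:yes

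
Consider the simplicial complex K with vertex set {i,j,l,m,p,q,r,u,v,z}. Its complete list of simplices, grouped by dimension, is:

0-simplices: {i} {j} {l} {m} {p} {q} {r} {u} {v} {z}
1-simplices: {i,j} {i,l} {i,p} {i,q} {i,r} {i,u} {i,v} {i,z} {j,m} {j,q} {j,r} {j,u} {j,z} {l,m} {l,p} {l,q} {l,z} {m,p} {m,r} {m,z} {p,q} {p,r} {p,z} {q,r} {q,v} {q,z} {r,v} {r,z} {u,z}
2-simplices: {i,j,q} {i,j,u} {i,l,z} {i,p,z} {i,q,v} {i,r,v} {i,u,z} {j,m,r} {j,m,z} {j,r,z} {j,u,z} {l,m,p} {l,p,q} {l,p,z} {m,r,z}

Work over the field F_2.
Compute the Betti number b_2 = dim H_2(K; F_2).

n_0=10 n_1=29 n_2=15  [Z2]
∂1: piv[ij,il,ip,iq,ir,iu,iv,iz,jm] rk=9  ker:jq,jr,ju,jz,lm,lp,lq,lz,mp,mr,mz,pq,pr,pz,qr,qv,qz,rv,rz,uz
∂2: piv[ijq,iju,ilz,ipz,iqv,irv,iuz,jmr,jmz,jrz,juz,lmp,lpq,lpz] rk=14  ker:mrz
b_2=(15−14)−0=1

b_2=1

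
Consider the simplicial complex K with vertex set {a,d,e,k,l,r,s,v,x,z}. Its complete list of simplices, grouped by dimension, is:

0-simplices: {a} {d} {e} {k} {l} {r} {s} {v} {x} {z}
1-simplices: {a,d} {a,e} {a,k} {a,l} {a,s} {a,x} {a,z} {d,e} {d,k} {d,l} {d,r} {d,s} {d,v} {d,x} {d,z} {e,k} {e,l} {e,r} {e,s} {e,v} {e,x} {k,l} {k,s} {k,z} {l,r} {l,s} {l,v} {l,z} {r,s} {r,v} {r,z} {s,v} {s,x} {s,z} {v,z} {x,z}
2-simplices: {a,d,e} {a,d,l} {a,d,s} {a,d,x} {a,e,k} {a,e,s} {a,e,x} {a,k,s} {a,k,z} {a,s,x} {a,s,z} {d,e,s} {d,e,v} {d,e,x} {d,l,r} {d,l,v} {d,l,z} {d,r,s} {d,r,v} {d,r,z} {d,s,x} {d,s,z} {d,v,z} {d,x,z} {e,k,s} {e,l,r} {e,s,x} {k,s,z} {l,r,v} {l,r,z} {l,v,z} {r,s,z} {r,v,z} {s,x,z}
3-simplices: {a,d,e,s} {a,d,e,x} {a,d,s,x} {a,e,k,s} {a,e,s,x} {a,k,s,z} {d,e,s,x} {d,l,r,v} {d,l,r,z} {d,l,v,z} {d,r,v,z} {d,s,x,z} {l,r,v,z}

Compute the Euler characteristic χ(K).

χ(K)=-5

n_0=10 n_1=36 n_2=34 n_3=13
χ=+10−36+34−13=-5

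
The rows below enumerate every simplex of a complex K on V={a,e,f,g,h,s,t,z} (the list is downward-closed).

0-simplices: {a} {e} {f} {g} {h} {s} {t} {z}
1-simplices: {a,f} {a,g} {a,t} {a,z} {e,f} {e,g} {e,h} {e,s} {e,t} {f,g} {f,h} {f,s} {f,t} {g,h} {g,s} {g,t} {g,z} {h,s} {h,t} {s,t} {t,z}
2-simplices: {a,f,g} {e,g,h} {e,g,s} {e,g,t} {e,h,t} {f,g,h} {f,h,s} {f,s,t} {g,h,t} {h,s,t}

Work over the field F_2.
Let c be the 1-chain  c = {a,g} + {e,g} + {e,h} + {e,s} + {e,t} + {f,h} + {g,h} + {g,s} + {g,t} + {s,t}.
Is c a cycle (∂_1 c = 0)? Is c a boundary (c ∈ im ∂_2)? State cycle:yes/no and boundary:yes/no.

cycle:no boundary:no

n_0=8 n_1=21 n_2=10  [Z2]
∂1: piv[af,ag,at,az,ef,eh,es] rk=7  ker:eg,et,fg,fh,fs,ft,gh,gs,gt,gz,hs,ht,st,tz
∂2: piv[afg,egh,egs,egt,eht,fgh,fhs,fst,hst] rk=9  ker:ght
∂1c = {a} + {f} + {g} + {h} + {s} + {t}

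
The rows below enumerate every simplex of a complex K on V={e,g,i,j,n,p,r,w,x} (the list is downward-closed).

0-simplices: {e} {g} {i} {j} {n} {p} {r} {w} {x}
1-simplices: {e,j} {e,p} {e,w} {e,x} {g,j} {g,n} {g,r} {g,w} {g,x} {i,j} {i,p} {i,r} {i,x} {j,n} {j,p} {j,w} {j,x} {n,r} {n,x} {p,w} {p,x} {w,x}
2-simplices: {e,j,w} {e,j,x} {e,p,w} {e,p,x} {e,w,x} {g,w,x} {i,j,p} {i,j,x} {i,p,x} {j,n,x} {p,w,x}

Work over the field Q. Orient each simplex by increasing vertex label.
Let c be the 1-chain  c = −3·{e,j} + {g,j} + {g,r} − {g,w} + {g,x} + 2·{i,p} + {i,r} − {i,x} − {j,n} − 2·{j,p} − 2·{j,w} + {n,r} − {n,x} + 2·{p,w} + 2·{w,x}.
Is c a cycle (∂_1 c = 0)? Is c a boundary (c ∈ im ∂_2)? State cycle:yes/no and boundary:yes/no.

n_0=9 n_1=22 n_2=11  [Q]
∂1: piv[ej,ep,ew,ex,gj,gn,gr,ij] rk=8  ker:gw,gx,ip,ir,ix,jn,jp,jw,jx,nr,nx,pw,px,wx
∂2: piv[ejw,ejx,epw,epx,ewx,gwx,ijp,ijx,ipx,jnx] rk=10  ker:pwx
∂1c = 3·{e} − 2·{g} − 2·{i} + 3·{j} − {n} − 2·{p} + 3·{r} − 3·{w} + {x}

cycle:no boundary:no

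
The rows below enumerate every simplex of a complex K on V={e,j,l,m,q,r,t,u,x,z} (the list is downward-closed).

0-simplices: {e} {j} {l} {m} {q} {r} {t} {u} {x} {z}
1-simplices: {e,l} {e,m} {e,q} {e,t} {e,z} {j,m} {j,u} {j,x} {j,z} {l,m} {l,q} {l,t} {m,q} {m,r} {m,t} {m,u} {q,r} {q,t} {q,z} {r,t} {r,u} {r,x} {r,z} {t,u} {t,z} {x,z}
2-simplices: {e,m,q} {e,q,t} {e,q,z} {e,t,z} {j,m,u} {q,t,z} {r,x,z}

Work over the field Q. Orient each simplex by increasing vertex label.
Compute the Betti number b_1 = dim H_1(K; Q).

b_1=11

n_0=10 n_1=26 n_2=7  [Q]
∂1: piv[el,em,eq,et,ez,jm,ju,jx,mr] rk=9  ker:jz,lm,lq,lt,mq,mt,mu,qr,qt,qz,rt,ru,rx,rz,tu,tz,xz
∂2: piv[emq,eqt,eqz,etz,jmu,rxz] rk=6  ker:qtz
b_1=(26−9)−6=11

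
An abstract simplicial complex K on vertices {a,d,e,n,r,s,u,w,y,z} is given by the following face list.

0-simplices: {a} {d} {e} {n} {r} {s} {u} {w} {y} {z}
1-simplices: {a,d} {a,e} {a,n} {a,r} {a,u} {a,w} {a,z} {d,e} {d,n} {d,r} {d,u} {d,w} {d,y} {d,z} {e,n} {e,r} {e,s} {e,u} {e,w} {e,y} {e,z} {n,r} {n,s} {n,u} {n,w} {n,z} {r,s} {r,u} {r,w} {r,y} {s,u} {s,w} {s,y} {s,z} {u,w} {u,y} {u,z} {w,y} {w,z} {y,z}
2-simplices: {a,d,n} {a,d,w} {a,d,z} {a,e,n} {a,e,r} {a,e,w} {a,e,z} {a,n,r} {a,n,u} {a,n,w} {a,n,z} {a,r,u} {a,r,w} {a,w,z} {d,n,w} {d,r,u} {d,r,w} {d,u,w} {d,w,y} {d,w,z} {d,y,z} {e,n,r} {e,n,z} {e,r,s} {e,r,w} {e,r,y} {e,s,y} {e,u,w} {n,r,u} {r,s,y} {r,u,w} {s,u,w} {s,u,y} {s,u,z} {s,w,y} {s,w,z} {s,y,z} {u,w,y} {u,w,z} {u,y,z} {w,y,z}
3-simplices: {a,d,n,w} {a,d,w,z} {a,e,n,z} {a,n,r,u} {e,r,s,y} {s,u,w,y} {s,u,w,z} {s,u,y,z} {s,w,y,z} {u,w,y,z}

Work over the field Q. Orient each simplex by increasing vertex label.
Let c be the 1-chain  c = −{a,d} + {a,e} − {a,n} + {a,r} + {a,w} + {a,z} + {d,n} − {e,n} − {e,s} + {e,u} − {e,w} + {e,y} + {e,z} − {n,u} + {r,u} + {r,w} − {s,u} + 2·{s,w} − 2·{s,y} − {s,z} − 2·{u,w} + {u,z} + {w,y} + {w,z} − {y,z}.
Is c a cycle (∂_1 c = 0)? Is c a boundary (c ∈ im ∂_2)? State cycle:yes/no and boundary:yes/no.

n_0=10 n_1=40 n_2=41 n_3=10  [Q]
∂1: piv[ad,ae,an,ar,au,aw,az,dy,es] rk=9  ker:de,dn,dr,du,dw,dz,en,er,eu,ew,ey,ez,nr,ns,nu,nw,nz,rs,ru,rw,ry,su,sw,sy,sz,uw,uy,uz,wy,wz,yz
∂2: piv[adn,adw,adz,aen,aer,aew,aez,anr,anu,anw,anz,aru,arw,awz,dru,drw,duw,dwy,dyz,ers,ery,esy,euw,suw,suy,suz,swy,swz] rk=28  ker:dnw,dwz,enr,enz,erw,nru,rsy,ruw,syz,uwy,uwz,uyz,wyz
∂3: piv[adnw,adwz,aenz,anru,ersy,suwy,suwz,suyz,swyz] rk=9  ker:uwyz
∂1c = −2·{a} − 2·{d} + {e} − {r} + {s} + {u} − {w} + {y} + 2·{z}

cycle:no boundary:no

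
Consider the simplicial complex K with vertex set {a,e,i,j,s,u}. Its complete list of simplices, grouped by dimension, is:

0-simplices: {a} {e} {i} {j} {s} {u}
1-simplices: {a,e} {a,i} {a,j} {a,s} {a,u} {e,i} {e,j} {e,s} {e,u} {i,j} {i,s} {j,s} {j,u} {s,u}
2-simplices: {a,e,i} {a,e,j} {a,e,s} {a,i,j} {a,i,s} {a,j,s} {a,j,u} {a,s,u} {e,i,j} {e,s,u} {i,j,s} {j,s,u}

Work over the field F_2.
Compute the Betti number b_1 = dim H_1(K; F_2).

n_0=6 n_1=14 n_2=12  [Z2]
∂1: piv[ae,ai,aj,as,au] rk=5  ker:ei,ej,es,eu,ij,is,js,ju,su
∂2: piv[aei,aej,aes,aij,ais,ajs,aju,asu,esu] rk=9  ker:eij,ijs,jsu
b_1=(14−5)−9=0

b_1=0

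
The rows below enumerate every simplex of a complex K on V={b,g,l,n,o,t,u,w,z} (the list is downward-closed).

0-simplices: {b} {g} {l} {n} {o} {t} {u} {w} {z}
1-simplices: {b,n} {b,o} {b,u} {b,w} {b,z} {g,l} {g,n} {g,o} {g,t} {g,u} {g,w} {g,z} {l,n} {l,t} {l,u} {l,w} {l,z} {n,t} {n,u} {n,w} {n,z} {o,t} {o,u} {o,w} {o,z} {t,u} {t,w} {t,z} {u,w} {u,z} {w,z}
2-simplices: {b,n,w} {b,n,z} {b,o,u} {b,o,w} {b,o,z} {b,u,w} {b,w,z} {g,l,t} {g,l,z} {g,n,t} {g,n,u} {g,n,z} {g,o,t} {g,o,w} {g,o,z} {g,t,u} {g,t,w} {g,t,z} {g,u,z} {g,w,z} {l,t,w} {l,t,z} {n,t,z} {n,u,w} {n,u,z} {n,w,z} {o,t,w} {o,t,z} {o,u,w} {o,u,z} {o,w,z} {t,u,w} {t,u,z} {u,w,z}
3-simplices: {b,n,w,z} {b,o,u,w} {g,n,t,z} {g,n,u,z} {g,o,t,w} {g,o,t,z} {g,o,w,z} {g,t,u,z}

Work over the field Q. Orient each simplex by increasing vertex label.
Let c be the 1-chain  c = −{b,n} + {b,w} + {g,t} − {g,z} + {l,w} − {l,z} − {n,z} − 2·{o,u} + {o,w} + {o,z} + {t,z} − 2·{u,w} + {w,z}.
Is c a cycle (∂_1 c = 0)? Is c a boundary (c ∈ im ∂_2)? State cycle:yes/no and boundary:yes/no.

n_0=9 n_1=31 n_2=34 n_3=8  [Q]
∂1: piv[bn,bo,bu,bw,bz,gl,gn,gt] rk=8  ker:go,gu,gw,gz,ln,lt,lu,lw,lz,nt,nu,nw,nz,ot,ou,ow,oz,tu,tw,tz,uw,uz,wz
∂2: piv[bnw,bnz,bou,bow,boz,buw,bwz,glt,glz,gnt,gnu,gnz,got,gow,goz,gtu,gtw,gtz,guz,ltw,nuw] rk=21  ker:gwz,ltz,ntz,nuz,nwz,otw,otz,ouw,ouz,owz,tuw,tuz,uwz
∂3: piv[bnwz,bouw,gntz,gnuz,gotw,gotz,gowz,gtuz] rk=8
∂1c = 0
c vs im∂2: reduces to 0 ⇒ boundary

cycle:yes boundary:yes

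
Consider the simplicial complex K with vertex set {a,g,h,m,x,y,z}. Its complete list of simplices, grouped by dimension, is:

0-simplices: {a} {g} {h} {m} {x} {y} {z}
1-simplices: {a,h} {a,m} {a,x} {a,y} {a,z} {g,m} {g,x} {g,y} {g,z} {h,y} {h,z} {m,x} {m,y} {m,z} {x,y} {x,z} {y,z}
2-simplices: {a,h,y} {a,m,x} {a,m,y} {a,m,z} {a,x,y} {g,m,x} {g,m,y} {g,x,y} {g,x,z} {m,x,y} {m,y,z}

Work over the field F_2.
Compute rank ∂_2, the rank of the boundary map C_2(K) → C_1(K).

n_0=7 n_1=17 n_2=11  [Z2]
∂1: piv[ah,am,ax,ay,az,gm] rk=6  ker:gx,gy,gz,hy,hz,mx,my,mz,xy,xz,yz
∂2: piv[ahy,amx,amy,amz,axy,gmx,gmy,gxz,myz] rk=9  ker:gxy,mxy
rk∂_2=9

rank∂_2=9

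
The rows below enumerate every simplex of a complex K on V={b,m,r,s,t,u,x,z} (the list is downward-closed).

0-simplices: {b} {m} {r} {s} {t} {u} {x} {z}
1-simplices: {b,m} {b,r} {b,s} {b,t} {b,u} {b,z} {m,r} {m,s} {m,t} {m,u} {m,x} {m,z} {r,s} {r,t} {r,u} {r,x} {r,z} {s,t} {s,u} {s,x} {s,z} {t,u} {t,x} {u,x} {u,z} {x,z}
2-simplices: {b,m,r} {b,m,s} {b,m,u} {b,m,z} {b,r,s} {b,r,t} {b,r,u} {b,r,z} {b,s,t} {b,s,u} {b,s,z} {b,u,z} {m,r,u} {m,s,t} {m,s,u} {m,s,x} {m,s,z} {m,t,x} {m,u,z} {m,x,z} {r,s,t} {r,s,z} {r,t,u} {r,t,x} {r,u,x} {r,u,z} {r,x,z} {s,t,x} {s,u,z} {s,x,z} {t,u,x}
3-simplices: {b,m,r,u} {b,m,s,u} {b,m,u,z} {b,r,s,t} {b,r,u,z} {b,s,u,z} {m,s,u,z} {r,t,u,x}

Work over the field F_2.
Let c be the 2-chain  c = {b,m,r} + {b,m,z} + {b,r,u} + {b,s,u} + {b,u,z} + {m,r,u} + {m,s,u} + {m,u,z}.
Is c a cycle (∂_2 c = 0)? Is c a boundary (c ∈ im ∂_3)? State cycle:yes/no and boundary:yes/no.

cycle:no boundary:no

n_0=8 n_1=26 n_2=31 n_3=8  [Z2]
∂1: piv[bm,br,bs,bt,bu,bz,mx] rk=7  ker:mr,ms,mt,mu,mz,rs,rt,ru,rx,rz,st,su,sx,sz,tu,tx,ux,uz,xz
∂2: piv[bmr,bms,bmu,bmz,brs,brt,bru,brz,bst,bsu,bsz,buz,mst,msx,mtx,mxz,rtu,rtx,rux] rk=19  ker:mru,msu,msz,muz,rst,rsz,ruz,rxz,stx,suz,sxz,tux
∂3: piv[bmru,bmsu,bmuz,brst,bruz,bsuz,msuz,rtux] rk=8
∂2c = {b,s} + {b,u} + {m,s} + {m,u}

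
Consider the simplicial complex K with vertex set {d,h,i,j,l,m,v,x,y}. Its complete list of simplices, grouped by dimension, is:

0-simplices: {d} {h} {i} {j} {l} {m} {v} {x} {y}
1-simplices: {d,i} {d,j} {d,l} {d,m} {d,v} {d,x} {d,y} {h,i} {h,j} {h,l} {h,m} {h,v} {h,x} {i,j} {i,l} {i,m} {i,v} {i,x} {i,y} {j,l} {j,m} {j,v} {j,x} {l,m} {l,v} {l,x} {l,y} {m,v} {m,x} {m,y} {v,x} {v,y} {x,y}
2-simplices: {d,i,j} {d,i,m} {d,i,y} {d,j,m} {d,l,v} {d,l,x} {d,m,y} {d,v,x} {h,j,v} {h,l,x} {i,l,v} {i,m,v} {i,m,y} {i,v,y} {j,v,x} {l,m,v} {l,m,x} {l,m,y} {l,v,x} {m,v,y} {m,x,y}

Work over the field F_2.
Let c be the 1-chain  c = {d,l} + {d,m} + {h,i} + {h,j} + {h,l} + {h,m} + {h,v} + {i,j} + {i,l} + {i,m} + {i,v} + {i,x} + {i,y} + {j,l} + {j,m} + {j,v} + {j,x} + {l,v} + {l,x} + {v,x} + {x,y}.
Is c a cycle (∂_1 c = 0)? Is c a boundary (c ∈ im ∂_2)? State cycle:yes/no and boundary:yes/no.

n_0=9 n_1=33 n_2=21  [Z2]
∂1: piv[di,dj,dl,dm,dv,dx,dy,hi] rk=8  ker:hj,hl,hm,hv,hx,ij,il,im,iv,ix,iy,jl,jm,jv,jx,lm,lv,lx,ly,mv,mx,my,vx,vy,xy
∂2: piv[dij,dim,diy,djm,dlv,dlx,dmy,dvx,hjv,hlx,ilv,imv,ivy,jvx,lmv,lmx,lmy,mxy] rk=18  ker:imy,lvx,mvy
∂1c = {h} + {i} + {v} + {x}

cycle:no boundary:no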